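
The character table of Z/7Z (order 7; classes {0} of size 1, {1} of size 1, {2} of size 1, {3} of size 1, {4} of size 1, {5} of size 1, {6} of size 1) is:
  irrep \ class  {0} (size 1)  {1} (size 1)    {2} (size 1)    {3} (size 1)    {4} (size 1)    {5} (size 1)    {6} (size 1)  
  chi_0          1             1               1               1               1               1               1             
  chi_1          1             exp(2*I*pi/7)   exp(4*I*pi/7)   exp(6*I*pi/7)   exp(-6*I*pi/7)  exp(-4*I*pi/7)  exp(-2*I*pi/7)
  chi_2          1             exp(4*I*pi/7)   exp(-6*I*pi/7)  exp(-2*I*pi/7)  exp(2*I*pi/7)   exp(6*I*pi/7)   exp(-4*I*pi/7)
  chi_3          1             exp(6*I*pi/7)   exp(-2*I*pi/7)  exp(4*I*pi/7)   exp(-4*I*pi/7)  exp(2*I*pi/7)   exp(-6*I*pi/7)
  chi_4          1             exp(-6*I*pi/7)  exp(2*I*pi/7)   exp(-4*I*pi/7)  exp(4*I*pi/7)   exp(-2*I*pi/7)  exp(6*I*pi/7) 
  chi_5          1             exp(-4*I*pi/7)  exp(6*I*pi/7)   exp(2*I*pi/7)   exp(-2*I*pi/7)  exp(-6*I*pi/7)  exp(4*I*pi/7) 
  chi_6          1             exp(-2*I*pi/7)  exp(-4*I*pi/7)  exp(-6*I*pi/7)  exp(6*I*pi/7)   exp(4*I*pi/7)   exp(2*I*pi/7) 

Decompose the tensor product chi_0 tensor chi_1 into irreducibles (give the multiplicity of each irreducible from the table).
chi_0 tensor chi_1 = chi_1 (all other irreducibles have multiplicity 0).

Explanation: The character of a tensor product is the pointwise product (chi_0 * chi_1)(C) = chi_0(C) * chi_1(C):
  {0}: (1)*(1), {1}: (1)*(exp(2*I*pi/7)), {2}: (1)*(exp(4*I*pi/7)), {3}: (1)*(exp(6*I*pi/7)), {4}: (1)*(exp(-6*I*pi/7)), {5}: (1)*(exp(-4*I*pi/7)), {6}: (1)*(exp(-2*I*pi/7))
so (chi_0 * chi_1) takes values
  {0} -> 1, {1} -> exp(2*I*pi/7), {2} -> exp(4*I*pi/7), {3} -> exp(6*I*pi/7), {4} -> exp(-6*I*pi/7), {5} -> exp(-4*I*pi/7), {6} -> exp(-2*I*pi/7).
Now take the inner product of this character with each irreducible chi from the table, <chi_0*chi_1, chi> = (1/7) sum_C |C| (chi_0*chi_1)(C) conj(chi(C)):
  <chi_0*chi_1, chi_0> = (1/7)[1*(1)*conj(1) + 1*(exp(2*I*pi/7))*conj(1) + 1*(exp(4*I*pi/7))*conj(1) + 1*(exp(6*I*pi/7))*conj(1) + 1*(exp(-6*I*pi/7))*conj(1) + 1*(exp(-4*I*pi/7))*conj(1) + 1*(exp(-2*I*pi/7))*conj(1)]
      = (1/7)[(1) + (exp(2*I*pi/7)) + (exp(4*I*pi/7)) + (exp(6*I*pi/7)) + (exp(-6*I*pi/7)) + (exp(-4*I*pi/7)) + (exp(-2*I*pi/7))] = 0/7 = 0
  <chi_0*chi_1, chi_1> = (1/7)[1*(1)*conj(1) + 1*(exp(2*I*pi/7))*conj(exp(2*I*pi/7)) + 1*(exp(4*I*pi/7))*conj(exp(4*I*pi/7)) + 1*(exp(6*I*pi/7))*conj(exp(6*I*pi/7)) + 1*(exp(-6*I*pi/7))*conj(exp(-6*I*pi/7)) + 1*(exp(-4*I*pi/7))*conj(exp(-4*I*pi/7)) + 1*(exp(-2*I*pi/7))*conj(exp(-2*I*pi/7))]
      = (1/7)[(1) + (1) + (1) + (1) + (1) + (1) + (1)] = 7/7 = 1
  <chi_0*chi_1, chi_2> = (1/7)[1*(1)*conj(1) + 1*(exp(2*I*pi/7))*conj(exp(4*I*pi/7)) + 1*(exp(4*I*pi/7))*conj(exp(-6*I*pi/7)) + 1*(exp(6*I*pi/7))*conj(exp(-2*I*pi/7)) + 1*(exp(-6*I*pi/7))*conj(exp(2*I*pi/7)) + 1*(exp(-4*I*pi/7))*conj(exp(6*I*pi/7)) + 1*(exp(-2*I*pi/7))*conj(exp(-4*I*pi/7))]
      = (1/7)[(1) + (exp(-2*I*pi/7)) + (exp(-4*I*pi/7)) + (exp(-6*I*pi/7)) + (exp(6*I*pi/7)) + (exp(4*I*pi/7)) + (exp(2*I*pi/7))] = 0/7 = 0
  <chi_0*chi_1, chi_3> = (1/7)[1*(1)*conj(1) + 1*(exp(2*I*pi/7))*conj(exp(6*I*pi/7)) + 1*(exp(4*I*pi/7))*conj(exp(-2*I*pi/7)) + 1*(exp(6*I*pi/7))*conj(exp(4*I*pi/7)) + 1*(exp(-6*I*pi/7))*conj(exp(-4*I*pi/7)) + 1*(exp(-4*I*pi/7))*conj(exp(2*I*pi/7)) + 1*(exp(-2*I*pi/7))*conj(exp(-6*I*pi/7))]
      = (1/7)[(1) + (exp(-4*I*pi/7)) + (exp(6*I*pi/7)) + (exp(2*I*pi/7)) + (exp(-2*I*pi/7)) + (exp(-6*I*pi/7)) + (exp(4*I*pi/7))] = 0/7 = 0
  <chi_0*chi_1, chi_4> = (1/7)[1*(1)*conj(1) + 1*(exp(2*I*pi/7))*conj(exp(-6*I*pi/7)) + 1*(exp(4*I*pi/7))*conj(exp(2*I*pi/7)) + 1*(exp(6*I*pi/7))*conj(exp(-4*I*pi/7)) + 1*(exp(-6*I*pi/7))*conj(exp(4*I*pi/7)) + 1*(exp(-4*I*pi/7))*conj(exp(-2*I*pi/7)) + 1*(exp(-2*I*pi/7))*conj(exp(6*I*pi/7))]
      = (1/7)[(1) + (exp(-6*I*pi/7)) + (exp(2*I*pi/7)) + (exp(-4*I*pi/7)) + (exp(4*I*pi/7)) + (exp(-2*I*pi/7)) + (exp(6*I*pi/7))] = 0/7 = 0
  <chi_0*chi_1, chi_5> = (1/7)[1*(1)*conj(1) + 1*(exp(2*I*pi/7))*conj(exp(-4*I*pi/7)) + 1*(exp(4*I*pi/7))*conj(exp(6*I*pi/7)) + 1*(exp(6*I*pi/7))*conj(exp(2*I*pi/7)) + 1*(exp(-6*I*pi/7))*conj(exp(-2*I*pi/7)) + 1*(exp(-4*I*pi/7))*conj(exp(-6*I*pi/7)) + 1*(exp(-2*I*pi/7))*conj(exp(4*I*pi/7))]
      = (1/7)[(1) + (exp(6*I*pi/7)) + (exp(-2*I*pi/7)) + (exp(4*I*pi/7)) + (exp(-4*I*pi/7)) + (exp(2*I*pi/7)) + (exp(-6*I*pi/7))] = 0/7 = 0
  <chi_0*chi_1, chi_6> = (1/7)[1*(1)*conj(1) + 1*(exp(2*I*pi/7))*conj(exp(-2*I*pi/7)) + 1*(exp(4*I*pi/7))*conj(exp(-4*I*pi/7)) + 1*(exp(6*I*pi/7))*conj(exp(-6*I*pi/7)) + 1*(exp(-6*I*pi/7))*conj(exp(6*I*pi/7)) + 1*(exp(-4*I*pi/7))*conj(exp(4*I*pi/7)) + 1*(exp(-2*I*pi/7))*conj(exp(2*I*pi/7))]
      = (1/7)[(1) + (exp(4*I*pi/7)) + (exp(-6*I*pi/7)) + (exp(-2*I*pi/7)) + (exp(2*I*pi/7)) + (exp(6*I*pi/7)) + (exp(-4*I*pi/7))] = 0/7 = 0
(Exp terms are combined using exp(i*s)*conj(exp(i*t)) = exp(i*(s-t)), and sums of them are collapsed using the identity that for every m > 1 the m distinct m-th roots of unity sum to 0, e.g. 1 + exp(2*I*pi/3) + exp(-2*I*pi/3) = 0.)
Hence the multiplicities are chi_1: 1. Dimension check: dim(chi_0)*dim(chi_1) = 1*1 = 1 and sum (mult * dim) = 1*1 = 1.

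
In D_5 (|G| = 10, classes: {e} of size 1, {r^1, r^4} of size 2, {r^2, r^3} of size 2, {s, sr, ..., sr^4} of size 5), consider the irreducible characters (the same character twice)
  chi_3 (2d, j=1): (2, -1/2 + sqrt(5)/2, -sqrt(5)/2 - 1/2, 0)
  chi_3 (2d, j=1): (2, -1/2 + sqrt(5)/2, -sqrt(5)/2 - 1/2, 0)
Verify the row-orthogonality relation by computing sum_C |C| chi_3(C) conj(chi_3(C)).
Sum = 10 = |G| = 10; so <chi_3, chi_3> = 1 (norm-1 confirms irreducibility).

Solution. Compute term by term over conjugacy classes (|C| * chi_3(C) * conj(chi_3(C))):
  1*(2)*conj(2) + 2*(-1/2 + sqrt(5)/2)*conj(-1/2 + sqrt(5)/2) + 2*(-sqrt(5)/2 - 1/2)*conj(-sqrt(5)/2 - 1/2) + 5*(0)*conj(0)
  = (4) + (3 - sqrt(5)) + (sqrt(5) + 3) + (0)
  = 10.
Dividing by |G| = 10 gives 10/10 = 1, matching the row-orthogonality relation <chi_3, chi_3> = [chi_3 = chi_3].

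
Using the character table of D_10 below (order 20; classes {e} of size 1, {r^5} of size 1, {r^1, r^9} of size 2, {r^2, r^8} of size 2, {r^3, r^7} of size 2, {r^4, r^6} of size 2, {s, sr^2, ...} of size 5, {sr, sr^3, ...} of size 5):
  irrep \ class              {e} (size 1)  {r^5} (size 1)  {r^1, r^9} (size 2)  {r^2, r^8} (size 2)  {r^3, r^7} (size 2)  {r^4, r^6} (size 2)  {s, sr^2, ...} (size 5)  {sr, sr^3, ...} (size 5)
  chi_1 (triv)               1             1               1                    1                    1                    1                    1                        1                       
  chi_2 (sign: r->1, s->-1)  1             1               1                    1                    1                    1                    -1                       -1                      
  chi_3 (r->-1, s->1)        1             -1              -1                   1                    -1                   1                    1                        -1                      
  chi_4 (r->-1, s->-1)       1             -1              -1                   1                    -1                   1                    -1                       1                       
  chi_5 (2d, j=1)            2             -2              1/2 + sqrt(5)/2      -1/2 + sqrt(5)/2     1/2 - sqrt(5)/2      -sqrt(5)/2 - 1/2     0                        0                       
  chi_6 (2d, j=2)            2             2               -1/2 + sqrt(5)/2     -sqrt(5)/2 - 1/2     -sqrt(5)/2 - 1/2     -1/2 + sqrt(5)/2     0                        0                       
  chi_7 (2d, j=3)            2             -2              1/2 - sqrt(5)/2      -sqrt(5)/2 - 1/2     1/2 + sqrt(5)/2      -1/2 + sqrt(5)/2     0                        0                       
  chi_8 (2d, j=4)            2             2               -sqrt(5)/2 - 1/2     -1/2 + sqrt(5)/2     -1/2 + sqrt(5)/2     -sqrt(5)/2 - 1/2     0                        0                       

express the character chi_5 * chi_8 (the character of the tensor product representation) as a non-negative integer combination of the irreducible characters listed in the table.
chi_5 tensor chi_8 = chi_3 + chi_4 + chi_7 (all other irreducibles have multiplicity 0).

The character of a tensor product is the pointwise product (chi_5 * chi_8)(C) = chi_5(C) * chi_8(C):
  {e}: (2)*(2), {r^5}: (-2)*(2), {r^1, r^9}: (1/2 + sqrt(5)/2)*(-sqrt(5)/2 - 1/2), {r^2, r^8}: (-1/2 + sqrt(5)/2)*(-1/2 + sqrt(5)/2), {r^3, r^7}: (1/2 - sqrt(5)/2)*(-1/2 + sqrt(5)/2), {r^4, r^6}: (-sqrt(5)/2 - 1/2)*(-sqrt(5)/2 - 1/2), {s, sr^2, ...}: (0)*(0), {sr, sr^3, ...}: (0)*(0)
so (chi_5 * chi_8) takes values
  {e} -> 4, {r^5} -> -4, {r^1, r^9} -> -3/2 - sqrt(5)/2, {r^2, r^8} -> 3/2 - sqrt(5)/2, {r^3, r^7} -> -3/2 + sqrt(5)/2, {r^4, r^6} -> sqrt(5)/2 + 3/2, {s, sr^2, ...} -> 0, {sr, sr^3, ...} -> 0.
Now take the inner product of this character with each irreducible chi from the table, <chi_5*chi_8, chi> = (1/20) sum_C |C| (chi_5*chi_8)(C) conj(chi(C)):
  <chi_5*chi_8, chi_1> = (1/20)[1*(4)*conj(1) + 1*(-4)*conj(1) + 2*(-3/2 - sqrt(5)/2)*conj(1) + 2*(3/2 - sqrt(5)/2)*conj(1) + 2*(-3/2 + sqrt(5)/2)*conj(1) + 2*(sqrt(5)/2 + 3/2)*conj(1) + 5*(0)*conj(1) + 5*(0)*conj(1)]
      = (1/20)[(4) + (-4) + (-3 - sqrt(5)) + (3 - sqrt(5)) + (-3 + sqrt(5)) + (sqrt(5) + 3) + (0) + (0)] = 0/20 = 0
  <chi_5*chi_8, chi_2> = (1/20)[1*(4)*conj(1) + 1*(-4)*conj(1) + 2*(-3/2 - sqrt(5)/2)*conj(1) + 2*(3/2 - sqrt(5)/2)*conj(1) + 2*(-3/2 + sqrt(5)/2)*conj(1) + 2*(sqrt(5)/2 + 3/2)*conj(1) + 5*(0)*conj(-1) + 5*(0)*conj(-1)]
      = (1/20)[(4) + (-4) + (-3 - sqrt(5)) + (3 - sqrt(5)) + (-3 + sqrt(5)) + (sqrt(5) + 3) + (0) + (0)] = 0/20 = 0
  <chi_5*chi_8, chi_3> = (1/20)[1*(4)*conj(1) + 1*(-4)*conj(-1) + 2*(-3/2 - sqrt(5)/2)*conj(-1) + 2*(3/2 - sqrt(5)/2)*conj(1) + 2*(-3/2 + sqrt(5)/2)*conj(-1) + 2*(sqrt(5)/2 + 3/2)*conj(1) + 5*(0)*conj(1) + 5*(0)*conj(-1)]
      = (1/20)[(4) + (4) + (sqrt(5) + 3) + (3 - sqrt(5)) + (3 - sqrt(5)) + (sqrt(5) + 3) + (0) + (0)] = 20/20 = 1
  <chi_5*chi_8, chi_4> = (1/20)[1*(4)*conj(1) + 1*(-4)*conj(-1) + 2*(-3/2 - sqrt(5)/2)*conj(-1) + 2*(3/2 - sqrt(5)/2)*conj(1) + 2*(-3/2 + sqrt(5)/2)*conj(-1) + 2*(sqrt(5)/2 + 3/2)*conj(1) + 5*(0)*conj(-1) + 5*(0)*conj(1)]
      = (1/20)[(4) + (4) + (sqrt(5) + 3) + (3 - sqrt(5)) + (3 - sqrt(5)) + (sqrt(5) + 3) + (0) + (0)] = 20/20 = 1
  <chi_5*chi_8, chi_5> = (1/20)[1*(4)*conj(2) + 1*(-4)*conj(-2) + 2*(-3/2 - sqrt(5)/2)*conj(1/2 + sqrt(5)/2) + 2*(3/2 - sqrt(5)/2)*conj(-1/2 + sqrt(5)/2) + 2*(-3/2 + sqrt(5)/2)*conj(1/2 - sqrt(5)/2) + 2*(sqrt(5)/2 + 3/2)*conj(-sqrt(5)/2 - 1/2) + 5*(0)*conj(0) + 5*(0)*conj(0)]
      = (1/20)[(8) + (8) + (-2*sqrt(5) - 4) + (-4 + 2*sqrt(5)) + (-4 + 2*sqrt(5)) + (-2*sqrt(5) - 4) + (0) + (0)] = 0/20 = 0
  <chi_5*chi_8, chi_6> = (1/20)[1*(4)*conj(2) + 1*(-4)*conj(2) + 2*(-3/2 - sqrt(5)/2)*conj(-1/2 + sqrt(5)/2) + 2*(3/2 - sqrt(5)/2)*conj(-sqrt(5)/2 - 1/2) + 2*(-3/2 + sqrt(5)/2)*conj(-sqrt(5)/2 - 1/2) + 2*(sqrt(5)/2 + 3/2)*conj(-1/2 + sqrt(5)/2) + 5*(0)*conj(0) + 5*(0)*conj(0)]
      = (1/20)[(8) + (-8) + (-sqrt(5) - 1) + (1 - sqrt(5)) + (-1 + sqrt(5)) + (1 + sqrt(5)) + (0) + (0)] = 0/20 = 0
  <chi_5*chi_8, chi_7> = (1/20)[1*(4)*conj(2) + 1*(-4)*conj(-2) + 2*(-3/2 - sqrt(5)/2)*conj(1/2 - sqrt(5)/2) + 2*(3/2 - sqrt(5)/2)*conj(-sqrt(5)/2 - 1/2) + 2*(-3/2 + sqrt(5)/2)*conj(1/2 + sqrt(5)/2) + 2*(sqrt(5)/2 + 3/2)*conj(-1/2 + sqrt(5)/2) + 5*(0)*conj(0) + 5*(0)*conj(0)]
      = (1/20)[(8) + (8) + (1 + sqrt(5)) + (1 - sqrt(5)) + (1 - sqrt(5)) + (1 + sqrt(5)) + (0) + (0)] = 20/20 = 1
  <chi_5*chi_8, chi_8> = (1/20)[1*(4)*conj(2) + 1*(-4)*conj(2) + 2*(-3/2 - sqrt(5)/2)*conj(-sqrt(5)/2 - 1/2) + 2*(3/2 - sqrt(5)/2)*conj(-1/2 + sqrt(5)/2) + 2*(-3/2 + sqrt(5)/2)*conj(-1/2 + sqrt(5)/2) + 2*(sqrt(5)/2 + 3/2)*conj(-sqrt(5)/2 - 1/2) + 5*(0)*conj(0) + 5*(0)*conj(0)]
      = (1/20)[(8) + (-8) + (4 + 2*sqrt(5)) + (-4 + 2*sqrt(5)) + (4 - 2*sqrt(5)) + (-2*sqrt(5) - 4) + (0) + (0)] = 0/20 = 0
Hence the multiplicities are chi_3: 1, chi_4: 1, chi_7: 1. Dimension check: dim(chi_5)*dim(chi_8) = 2*2 = 4 and sum (mult * dim) = 1*1 + 1*1 + 1*2 = 4.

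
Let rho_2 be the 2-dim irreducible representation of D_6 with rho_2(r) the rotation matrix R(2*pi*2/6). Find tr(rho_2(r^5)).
chi_{rho_2}(r^5) = 2*cos(2*pi*2*5/6) = -1

Justification: rho_2(r^5) is rotation by angle 2*pi*2*5/6, whose trace is 2*cos(2*pi*2*5/6) = -1.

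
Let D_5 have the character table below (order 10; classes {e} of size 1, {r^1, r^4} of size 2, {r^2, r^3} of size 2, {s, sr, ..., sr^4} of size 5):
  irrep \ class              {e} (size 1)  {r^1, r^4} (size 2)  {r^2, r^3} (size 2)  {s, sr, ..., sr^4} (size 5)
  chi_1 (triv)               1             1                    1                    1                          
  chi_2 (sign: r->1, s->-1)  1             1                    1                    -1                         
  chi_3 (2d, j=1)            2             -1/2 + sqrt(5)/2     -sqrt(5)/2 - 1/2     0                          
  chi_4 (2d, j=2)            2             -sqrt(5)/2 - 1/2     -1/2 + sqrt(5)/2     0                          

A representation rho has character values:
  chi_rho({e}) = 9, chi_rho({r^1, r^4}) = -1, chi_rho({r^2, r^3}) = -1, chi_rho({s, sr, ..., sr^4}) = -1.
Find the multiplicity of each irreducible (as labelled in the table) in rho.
Multiplicities: chi_1: 0, chi_2: 1, chi_3: 2, chi_4: 2.

Derivation: Use <chi_rho, chi> = (1/|G|) sum_C |C| * chi_rho(C) * conj(chi(C)) with |G| = 10 for each irreducible chi in the table:
  <chi_rho, chi_1> = (1/10)[1*(9)*conj(1) + 2*(-1)*conj(1) + 2*(-1)*conj(1) + 5*(-1)*conj(1)]
      = (1/10)[(9) + (-2) + (-2) + (-5)] = 0/10 = 0
  <chi_rho, chi_2> = (1/10)[1*(9)*conj(1) + 2*(-1)*conj(1) + 2*(-1)*conj(1) + 5*(-1)*conj(-1)]
      = (1/10)[(9) + (-2) + (-2) + (5)] = 10/10 = 1
  <chi_rho, chi_3> = (1/10)[1*(9)*conj(2) + 2*(-1)*conj(-1/2 + sqrt(5)/2) + 2*(-1)*conj(-sqrt(5)/2 - 1/2) + 5*(-1)*conj(0)]
      = (1/10)[(18) + (1 - sqrt(5)) + (1 + sqrt(5)) + (0)] = 20/10 = 2
  <chi_rho, chi_4> = (1/10)[1*(9)*conj(2) + 2*(-1)*conj(-sqrt(5)/2 - 1/2) + 2*(-1)*conj(-1/2 + sqrt(5)/2) + 5*(-1)*conj(0)]
      = (1/10)[(18) + (1 + sqrt(5)) + (1 - sqrt(5)) + (0)] = 20/10 = 2
Dimension check: dim(rho) = sum (mult * dim) = 0*1 + 1*1 + 2*2 + 2*2 = 9 = chi_rho(e) = 9.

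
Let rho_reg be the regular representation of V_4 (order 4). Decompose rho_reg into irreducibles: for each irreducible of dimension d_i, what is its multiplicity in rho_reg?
Each irreducible V_i of dimension d_i appears with multiplicity d_i, i.e. rho_reg = (direct sum over all irreducibles V_i) d_i V_i. The irreducible dimensions for V_4 are 1, 1, 1, 1: 4 irreducibles of dimension 1, each with multiplicity 1. Total dimension 4*1*1 = 4 = |G|.

Reasoning: General theorem: in the regular representation of a finite group G, each irreducible appears with multiplicity equal to its dimension. Check: dim(rho_reg) = sum d_i^2 = 1 + 1 + 1 + 1 = 4 = |G|.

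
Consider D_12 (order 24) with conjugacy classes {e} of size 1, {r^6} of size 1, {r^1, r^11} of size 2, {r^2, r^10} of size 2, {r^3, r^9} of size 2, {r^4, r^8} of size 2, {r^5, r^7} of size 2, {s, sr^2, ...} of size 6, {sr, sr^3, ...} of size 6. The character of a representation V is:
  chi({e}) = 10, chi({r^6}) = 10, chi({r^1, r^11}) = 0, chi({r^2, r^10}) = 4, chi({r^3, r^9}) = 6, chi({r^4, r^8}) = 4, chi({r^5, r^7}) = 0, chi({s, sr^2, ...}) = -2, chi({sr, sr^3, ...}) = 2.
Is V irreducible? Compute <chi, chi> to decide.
Not irreducible (reducible): <chi, chi> = 16 > 1.

Solution. <chi, chi> = (1/|G|) sum_C |C| * |chi(C)|^2 = (1/24)[1*|10|^2 + 1*|10|^2 + 2*|0|^2 + 2*|4|^2 + 2*|6|^2 + 2*|4|^2 + 2*|0|^2 + 6*|-2|^2 + 6*|2|^2]
  = (1/24)[(100) + (100) + (0) + (32) + (72) + (32) + (0) + (24) + (24)] = 384/24 = 16.
A character is irreducible iff <chi, chi> = 1, so this representation is reducible.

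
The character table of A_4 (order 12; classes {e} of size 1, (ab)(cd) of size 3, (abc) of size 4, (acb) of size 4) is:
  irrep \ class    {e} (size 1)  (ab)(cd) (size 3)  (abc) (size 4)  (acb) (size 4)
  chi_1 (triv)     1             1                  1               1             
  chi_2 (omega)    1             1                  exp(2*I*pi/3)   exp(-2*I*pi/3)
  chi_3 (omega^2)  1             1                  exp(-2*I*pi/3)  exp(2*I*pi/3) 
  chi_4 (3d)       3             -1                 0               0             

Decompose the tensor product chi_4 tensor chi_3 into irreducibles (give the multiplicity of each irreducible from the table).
chi_4 tensor chi_3 = chi_4 (all other irreducibles have multiplicity 0).

Explanation: The character of a tensor product is the pointwise product (chi_4 * chi_3)(C) = chi_4(C) * chi_3(C):
  {e}: (3)*(1), (ab)(cd): (-1)*(1), (abc): (0)*(exp(-2*I*pi/3)), (acb): (0)*(exp(2*I*pi/3))
so (chi_4 * chi_3) takes values
  {e} -> 3, (ab)(cd) -> -1, (abc) -> 0, (acb) -> 0.
Now take the inner product of this character with each irreducible chi from the table, <chi_4*chi_3, chi> = (1/12) sum_C |C| (chi_4*chi_3)(C) conj(chi(C)):
  <chi_4*chi_3, chi_1> = (1/12)[1*(3)*conj(1) + 3*(-1)*conj(1) + 4*(0)*conj(1) + 4*(0)*conj(1)]
      = (1/12)[(3) + (-3) + (0) + (0)] = 0/12 = 0
  <chi_4*chi_3, chi_2> = (1/12)[1*(3)*conj(1) + 3*(-1)*conj(1) + 4*(0)*conj(exp(2*I*pi/3)) + 4*(0)*conj(exp(-2*I*pi/3))]
      = (1/12)[(3) + (-3) + (0) + (0)] = 0/12 = 0
  <chi_4*chi_3, chi_3> = (1/12)[1*(3)*conj(1) + 3*(-1)*conj(1) + 4*(0)*conj(exp(-2*I*pi/3)) + 4*(0)*conj(exp(2*I*pi/3))]
      = (1/12)[(3) + (-3) + (0) + (0)] = 0/12 = 0
  <chi_4*chi_3, chi_4> = (1/12)[1*(3)*conj(3) + 3*(-1)*conj(-1) + 4*(0)*conj(0) + 4*(0)*conj(0)]
      = (1/12)[(9) + (3) + (0) + (0)] = 12/12 = 1
(Exp terms are combined using exp(i*s)*conj(exp(i*t)) = exp(i*(s-t)), and sums of them are collapsed using the identity that for every m > 1 the m distinct m-th roots of unity sum to 0, e.g. 1 + exp(2*I*pi/3) + exp(-2*I*pi/3) = 0.)
Hence the multiplicities are chi_4: 1. Dimension check: dim(chi_4)*dim(chi_3) = 3*1 = 3 and sum (mult * dim) = 1*3 = 3.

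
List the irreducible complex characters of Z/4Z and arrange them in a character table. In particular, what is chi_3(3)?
Character table of Z/4Z (irreps indexed chi_0,...,chi_3 with chi_k(m) = zeta_4^(k*m), zeta_4 = exp(2*pi*i/4)):
  irrep \ class  {0} (size 1)  {1} (size 1)  {2} (size 1)  {3} (size 1)
  chi_0          1             1             1             1           
  chi_1          1             I             -1            -I          
  chi_2          1             -1            1             -1          
  chi_3          1             -I            -1            I           

Spot check: chi_3(3) = zeta_4^(3*3) = zeta_4^9 = I.

Details: Z/4Z is abelian, so all 4 irreducible complex representations are 1-dimensional. They are given by chi_k(m) = zeta_4^(k*m) for k = 0,...,3. Row orthogonality: sum_m chi_k(m) conj(chi_l(m)) = 4 * [k = l].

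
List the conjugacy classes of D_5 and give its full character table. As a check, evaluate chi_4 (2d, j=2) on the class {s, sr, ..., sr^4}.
Conjugacy classes: {e} of size 1, {r^1, r^4} of size 2, {r^2, r^3} of size 2, {s, sr, ..., sr^4} of size 5.
Character table:
  irrep \ class              {e} (size 1)  {r^1, r^4} (size 2)  {r^2, r^3} (size 2)  {s, sr, ..., sr^4} (size 5)
  chi_1 (triv)               1             1                    1                    1                          
  chi_2 (sign: r->1, s->-1)  1             1                    1                    -1                         
  chi_3 (2d, j=1)            2             -1/2 + sqrt(5)/2     -sqrt(5)/2 - 1/2     0                          
  chi_4 (2d, j=2)            2             -sqrt(5)/2 - 1/2     -1/2 + sqrt(5)/2     0                          

Spot check: chi_4 (2d, j=2) on {s, sr, ..., sr^4} = 0.

Solution. D_5 has order 2*5 = 10 with 4 conjugacy classes, hence 4 irreducibles. Sum of squared dims 1 + 1 + 4 + 4 = 10 = |G|. Linear characters come from the abelianisation; the 2-dimensional irreps have character r^k -> 2*cos(2*pi*j*k/5), reflections -> 0.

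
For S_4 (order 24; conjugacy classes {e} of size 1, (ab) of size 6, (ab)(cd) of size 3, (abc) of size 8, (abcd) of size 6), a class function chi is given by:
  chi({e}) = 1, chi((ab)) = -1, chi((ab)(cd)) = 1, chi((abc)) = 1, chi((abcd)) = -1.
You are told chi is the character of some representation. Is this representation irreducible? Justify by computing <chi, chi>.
Irreducible: <chi, chi> = 1.

Proof sketch: <chi, chi> = (1/|G|) sum_C |C| * |chi(C)|^2 = (1/24)[1*|1|^2 + 6*|-1|^2 + 3*|1|^2 + 8*|1|^2 + 6*|-1|^2]
  = (1/24)[(1) + (6) + (3) + (8) + (6)] = 24/24 = 1.
A character is irreducible iff <chi, chi> = 1, so this representation is irreducible.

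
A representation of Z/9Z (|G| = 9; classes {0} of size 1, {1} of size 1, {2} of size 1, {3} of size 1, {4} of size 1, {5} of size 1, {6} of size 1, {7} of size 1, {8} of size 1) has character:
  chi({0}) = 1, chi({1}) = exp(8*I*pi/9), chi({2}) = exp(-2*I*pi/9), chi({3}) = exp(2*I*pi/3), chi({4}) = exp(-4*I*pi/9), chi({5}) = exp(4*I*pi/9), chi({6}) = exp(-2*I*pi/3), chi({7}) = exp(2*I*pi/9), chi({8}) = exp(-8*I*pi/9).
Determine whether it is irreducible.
Irreducible: <chi, chi> = 1.

Proof sketch: <chi, chi> = (1/|G|) sum_C |C| * |chi(C)|^2 = (1/9)[1*|1|^2 + 1*|exp(8*I*pi/9)|^2 + 1*|exp(-2*I*pi/9)|^2 + 1*|exp(2*I*pi/3)|^2 + 1*|exp(-4*I*pi/9)|^2 + 1*|exp(4*I*pi/9)|^2 + 1*|exp(-2*I*pi/3)|^2 + 1*|exp(2*I*pi/9)|^2 + 1*|exp(-8*I*pi/9)|^2]
  = (1/9)[(1) + (1) + (1) + (1) + (1) + (1) + (1) + (1) + (1)] = 9/9 = 1.
(Exp terms are combined using exp(i*s)*conj(exp(i*t)) = exp(i*(s-t)), and sums of them are collapsed using the identity that for every m > 1 the m distinct m-th roots of unity sum to 0, e.g. 1 + exp(2*I*pi/3) + exp(-2*I*pi/3) = 0.)
A character is irreducible iff <chi, chi> = 1, so this representation is irreducible.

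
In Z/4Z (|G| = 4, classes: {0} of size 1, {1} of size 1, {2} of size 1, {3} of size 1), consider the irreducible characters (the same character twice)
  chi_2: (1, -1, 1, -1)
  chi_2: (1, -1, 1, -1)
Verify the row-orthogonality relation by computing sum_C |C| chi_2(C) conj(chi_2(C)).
Sum = 4 = |G| = 4; so <chi_2, chi_2> = 1 (norm-1 confirms irreducibility).

Justification: Compute term by term over conjugacy classes (|C| * chi_2(C) * conj(chi_2(C))):
  1*(1)*conj(1) + 1*(-1)*conj(-1) + 1*(1)*conj(1) + 1*(-1)*conj(-1)
  = (1) + (1) + (1) + (1)
  = 4.
(Exp terms are combined using exp(i*s)*conj(exp(i*t)) = exp(i*(s-t)), and sums of them are collapsed using the identity that for every m > 1 the m distinct m-th roots of unity sum to 0, e.g. 1 + exp(2*I*pi/3) + exp(-2*I*pi/3) = 0.)
Dividing by |G| = 4 gives 4/4 = 1, matching the row-orthogonality relation <chi_2, chi_2> = [chi_2 = chi_2].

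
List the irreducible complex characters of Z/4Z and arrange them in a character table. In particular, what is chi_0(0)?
Character table of Z/4Z (irreps indexed chi_0,...,chi_3 with chi_k(m) = zeta_4^(k*m), zeta_4 = exp(2*pi*i/4)):
  irrep \ class  {0} (size 1)  {1} (size 1)  {2} (size 1)  {3} (size 1)
  chi_0          1             1             1             1           
  chi_1          1             I             -1            -I          
  chi_2          1             -1            1             -1          
  chi_3          1             -I            -1            I           

Spot check: chi_0(0) = zeta_4^(0*0) = zeta_4^0 = 1.

Reasoning: Z/4Z is abelian, so all 4 irreducible complex representations are 1-dimensional. They are given by chi_k(m) = zeta_4^(k*m) for k = 0,...,3. Row orthogonality: sum_m chi_k(m) conj(chi_l(m)) = 4 * [k = l].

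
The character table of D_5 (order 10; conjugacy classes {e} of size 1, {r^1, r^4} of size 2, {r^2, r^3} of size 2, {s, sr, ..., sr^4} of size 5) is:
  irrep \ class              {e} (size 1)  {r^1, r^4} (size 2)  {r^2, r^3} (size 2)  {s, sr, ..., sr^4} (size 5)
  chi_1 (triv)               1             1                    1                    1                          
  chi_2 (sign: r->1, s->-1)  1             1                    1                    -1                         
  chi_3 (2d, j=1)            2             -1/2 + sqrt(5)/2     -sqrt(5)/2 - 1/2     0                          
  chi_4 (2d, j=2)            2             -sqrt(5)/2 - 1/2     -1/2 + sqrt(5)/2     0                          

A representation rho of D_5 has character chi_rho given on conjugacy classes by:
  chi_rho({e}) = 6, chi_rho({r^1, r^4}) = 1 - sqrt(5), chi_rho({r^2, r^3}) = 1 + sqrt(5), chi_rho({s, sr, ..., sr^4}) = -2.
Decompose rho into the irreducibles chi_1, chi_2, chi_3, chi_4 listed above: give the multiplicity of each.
Multiplicities: chi_1: 0, chi_2: 2, chi_3: 0, chi_4: 2.

Justification: Use <chi_rho, chi> = (1/|G|) sum_C |C| * chi_rho(C) * conj(chi(C)) with |G| = 10 for each irreducible chi in the table:
  <chi_rho, chi_1> = (1/10)[1*(6)*conj(1) + 2*(1 - sqrt(5))*conj(1) + 2*(1 + sqrt(5))*conj(1) + 5*(-2)*conj(1)]
      = (1/10)[(6) + (2 - 2*sqrt(5)) + (2 + 2*sqrt(5)) + (-10)] = 0/10 = 0
  <chi_rho, chi_2> = (1/10)[1*(6)*conj(1) + 2*(1 - sqrt(5))*conj(1) + 2*(1 + sqrt(5))*conj(1) + 5*(-2)*conj(-1)]
      = (1/10)[(6) + (2 - 2*sqrt(5)) + (2 + 2*sqrt(5)) + (10)] = 20/10 = 2
  <chi_rho, chi_3> = (1/10)[1*(6)*conj(2) + 2*(1 - sqrt(5))*conj(-1/2 + sqrt(5)/2) + 2*(1 + sqrt(5))*conj(-sqrt(5)/2 - 1/2) + 5*(-2)*conj(0)]
      = (1/10)[(12) + (-6 + 2*sqrt(5)) + (-6 - 2*sqrt(5)) + (0)] = 0/10 = 0
  <chi_rho, chi_4> = (1/10)[1*(6)*conj(2) + 2*(1 - sqrt(5))*conj(-sqrt(5)/2 - 1/2) + 2*(1 + sqrt(5))*conj(-1/2 + sqrt(5)/2) + 5*(-2)*conj(0)]
      = (1/10)[(12) + (4) + (4) + (0)] = 20/10 = 2
Dimension check: dim(rho) = sum (mult * dim) = 0*1 + 2*1 + 0*2 + 2*2 = 6 = chi_rho(e) = 6.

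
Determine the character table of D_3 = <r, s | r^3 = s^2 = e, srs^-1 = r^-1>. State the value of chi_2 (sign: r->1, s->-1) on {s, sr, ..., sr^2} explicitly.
Conjugacy classes: {e} of size 1, {r^1, r^2} of size 2, {s, sr, ..., sr^2} of size 3.
Character table:
  irrep \ class              {e} (size 1)  {r^1, r^2} (size 2)  {s, sr, ..., sr^2} (size 3)
  chi_1 (triv)               1             1                    1                          
  chi_2 (sign: r->1, s->-1)  1             1                    -1                         
  chi_3 (2d, j=1)            2             -1                   0                          

Spot check: chi_2 (sign: r->1, s->-1) on {s, sr, ..., sr^2} = -1.

Justification: D_3 has order 2*3 = 6 with 3 conjugacy classes, hence 3 irreducibles. Sum of squared dims 1 + 1 + 4 = 6 = |G|. Linear characters come from the abelianisation; the 2-dimensional irreps have character r^k -> 2*cos(2*pi*j*k/3), reflections -> 0.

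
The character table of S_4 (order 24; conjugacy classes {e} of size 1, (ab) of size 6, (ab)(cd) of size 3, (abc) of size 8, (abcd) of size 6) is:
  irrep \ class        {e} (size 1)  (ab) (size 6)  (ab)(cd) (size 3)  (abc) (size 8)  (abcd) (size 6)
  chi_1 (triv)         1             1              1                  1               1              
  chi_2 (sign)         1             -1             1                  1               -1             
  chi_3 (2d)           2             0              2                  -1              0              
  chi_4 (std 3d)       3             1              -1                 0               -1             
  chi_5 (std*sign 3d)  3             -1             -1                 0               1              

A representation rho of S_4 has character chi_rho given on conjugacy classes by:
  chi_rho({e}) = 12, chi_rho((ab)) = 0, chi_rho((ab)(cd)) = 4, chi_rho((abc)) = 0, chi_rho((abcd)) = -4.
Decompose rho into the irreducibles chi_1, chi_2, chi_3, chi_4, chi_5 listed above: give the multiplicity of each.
Multiplicities: chi_1: 0, chi_2: 2, chi_3: 2, chi_4: 2, chi_5: 0.

Derivation: Use <chi_rho, chi> = (1/|G|) sum_C |C| * chi_rho(C) * conj(chi(C)) with |G| = 24 for each irreducible chi in the table:
  <chi_rho, chi_1> = (1/24)[1*(12)*conj(1) + 6*(0)*conj(1) + 3*(4)*conj(1) + 8*(0)*conj(1) + 6*(-4)*conj(1)]
      = (1/24)[(12) + (0) + (12) + (0) + (-24)] = 0/24 = 0
  <chi_rho, chi_2> = (1/24)[1*(12)*conj(1) + 6*(0)*conj(-1) + 3*(4)*conj(1) + 8*(0)*conj(1) + 6*(-4)*conj(-1)]
      = (1/24)[(12) + (0) + (12) + (0) + (24)] = 48/24 = 2
  <chi_rho, chi_3> = (1/24)[1*(12)*conj(2) + 6*(0)*conj(0) + 3*(4)*conj(2) + 8*(0)*conj(-1) + 6*(-4)*conj(0)]
      = (1/24)[(24) + (0) + (24) + (0) + (0)] = 48/24 = 2
  <chi_rho, chi_4> = (1/24)[1*(12)*conj(3) + 6*(0)*conj(1) + 3*(4)*conj(-1) + 8*(0)*conj(0) + 6*(-4)*conj(-1)]
      = (1/24)[(36) + (0) + (-12) + (0) + (24)] = 48/24 = 2
  <chi_rho, chi_5> = (1/24)[1*(12)*conj(3) + 6*(0)*conj(-1) + 3*(4)*conj(-1) + 8*(0)*conj(0) + 6*(-4)*conj(1)]
      = (1/24)[(36) + (0) + (-12) + (0) + (-24)] = 0/24 = 0
Dimension check: dim(rho) = sum (mult * dim) = 0*1 + 2*1 + 2*2 + 2*3 + 0*3 = 12 = chi_rho(e) = 12.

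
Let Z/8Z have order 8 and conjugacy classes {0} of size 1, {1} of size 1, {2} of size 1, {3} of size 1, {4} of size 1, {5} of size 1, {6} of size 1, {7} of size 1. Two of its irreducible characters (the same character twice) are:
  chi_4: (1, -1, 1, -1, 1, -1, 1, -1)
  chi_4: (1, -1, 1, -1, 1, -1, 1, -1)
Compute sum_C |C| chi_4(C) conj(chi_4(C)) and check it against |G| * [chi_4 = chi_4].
Sum = 8 = |G| = 8; so <chi_4, chi_4> = 1 (norm-1 confirms irreducibility).

Argument: Compute term by term over conjugacy classes (|C| * chi_4(C) * conj(chi_4(C))):
  1*(1)*conj(1) + 1*(-1)*conj(-1) + 1*(1)*conj(1) + 1*(-1)*conj(-1) + 1*(1)*conj(1) + 1*(-1)*conj(-1) + 1*(1)*conj(1) + 1*(-1)*conj(-1)
  = (1) + (1) + (1) + (1) + (1) + (1) + (1) + (1)
  = 8.
(Exp terms are combined using exp(i*s)*conj(exp(i*t)) = exp(i*(s-t)), and sums of them are collapsed using the identity that for every m > 1 the m distinct m-th roots of unity sum to 0, e.g. 1 + exp(2*I*pi/3) + exp(-2*I*pi/3) = 0.)
Dividing by |G| = 8 gives 8/8 = 1, matching the row-orthogonality relation <chi_4, chi_4> = [chi_4 = chi_4].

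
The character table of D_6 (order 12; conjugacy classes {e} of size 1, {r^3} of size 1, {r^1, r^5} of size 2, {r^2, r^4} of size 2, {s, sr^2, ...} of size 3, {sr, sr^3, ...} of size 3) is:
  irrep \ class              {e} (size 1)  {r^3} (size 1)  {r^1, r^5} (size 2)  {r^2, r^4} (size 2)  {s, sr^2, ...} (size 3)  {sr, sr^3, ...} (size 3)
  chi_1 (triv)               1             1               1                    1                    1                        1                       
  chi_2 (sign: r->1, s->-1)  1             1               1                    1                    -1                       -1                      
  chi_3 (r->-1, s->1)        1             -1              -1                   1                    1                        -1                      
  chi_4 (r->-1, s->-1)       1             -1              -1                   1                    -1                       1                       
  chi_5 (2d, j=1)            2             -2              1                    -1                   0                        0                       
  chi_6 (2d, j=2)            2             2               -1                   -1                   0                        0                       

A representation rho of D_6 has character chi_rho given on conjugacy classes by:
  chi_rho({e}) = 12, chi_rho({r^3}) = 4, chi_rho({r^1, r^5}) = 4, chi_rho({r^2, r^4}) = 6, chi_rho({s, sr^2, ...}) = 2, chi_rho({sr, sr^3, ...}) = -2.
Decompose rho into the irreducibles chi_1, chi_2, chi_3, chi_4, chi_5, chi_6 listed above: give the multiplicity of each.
Multiplicities: chi_1: 3, chi_2: 3, chi_3: 2, chi_4: 0, chi_5: 1, chi_6: 1.

Justification: Use <chi_rho, chi> = (1/|G|) sum_C |C| * chi_rho(C) * conj(chi(C)) with |G| = 12 for each irreducible chi in the table:
  <chi_rho, chi_1> = (1/12)[1*(12)*conj(1) + 1*(4)*conj(1) + 2*(4)*conj(1) + 2*(6)*conj(1) + 3*(2)*conj(1) + 3*(-2)*conj(1)]
      = (1/12)[(12) + (4) + (8) + (12) + (6) + (-6)] = 36/12 = 3
  <chi_rho, chi_2> = (1/12)[1*(12)*conj(1) + 1*(4)*conj(1) + 2*(4)*conj(1) + 2*(6)*conj(1) + 3*(2)*conj(-1) + 3*(-2)*conj(-1)]
      = (1/12)[(12) + (4) + (8) + (12) + (-6) + (6)] = 36/12 = 3
  <chi_rho, chi_3> = (1/12)[1*(12)*conj(1) + 1*(4)*conj(-1) + 2*(4)*conj(-1) + 2*(6)*conj(1) + 3*(2)*conj(1) + 3*(-2)*conj(-1)]
      = (1/12)[(12) + (-4) + (-8) + (12) + (6) + (6)] = 24/12 = 2
  <chi_rho, chi_4> = (1/12)[1*(12)*conj(1) + 1*(4)*conj(-1) + 2*(4)*conj(-1) + 2*(6)*conj(1) + 3*(2)*conj(-1) + 3*(-2)*conj(1)]
      = (1/12)[(12) + (-4) + (-8) + (12) + (-6) + (-6)] = 0/12 = 0
  <chi_rho, chi_5> = (1/12)[1*(12)*conj(2) + 1*(4)*conj(-2) + 2*(4)*conj(1) + 2*(6)*conj(-1) + 3*(2)*conj(0) + 3*(-2)*conj(0)]
      = (1/12)[(24) + (-8) + (8) + (-12) + (0) + (0)] = 12/12 = 1
  <chi_rho, chi_6> = (1/12)[1*(12)*conj(2) + 1*(4)*conj(2) + 2*(4)*conj(-1) + 2*(6)*conj(-1) + 3*(2)*conj(0) + 3*(-2)*conj(0)]
      = (1/12)[(24) + (8) + (-8) + (-12) + (0) + (0)] = 12/12 = 1
Dimension check: dim(rho) = sum (mult * dim) = 3*1 + 3*1 + 2*1 + 0*1 + 1*2 + 1*2 = 12 = chi_rho(e) = 12.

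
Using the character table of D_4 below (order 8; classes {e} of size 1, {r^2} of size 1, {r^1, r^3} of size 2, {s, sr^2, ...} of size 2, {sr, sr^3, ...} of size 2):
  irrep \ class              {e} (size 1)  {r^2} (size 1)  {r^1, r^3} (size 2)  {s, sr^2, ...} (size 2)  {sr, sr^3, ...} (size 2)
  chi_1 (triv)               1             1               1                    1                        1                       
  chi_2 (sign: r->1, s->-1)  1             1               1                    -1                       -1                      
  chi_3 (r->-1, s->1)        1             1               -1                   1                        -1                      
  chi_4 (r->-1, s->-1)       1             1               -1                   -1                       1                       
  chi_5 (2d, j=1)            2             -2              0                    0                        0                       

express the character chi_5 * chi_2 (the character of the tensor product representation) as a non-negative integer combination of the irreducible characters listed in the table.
chi_5 tensor chi_2 = chi_5 (all other irreducibles have multiplicity 0).

Derivation: The character of a tensor product is the pointwise product (chi_5 * chi_2)(C) = chi_5(C) * chi_2(C):
  {e}: (2)*(1), {r^2}: (-2)*(1), {r^1, r^3}: (0)*(1), {s, sr^2, ...}: (0)*(-1), {sr, sr^3, ...}: (0)*(-1)
so (chi_5 * chi_2) takes values
  {e} -> 2, {r^2} -> -2, {r^1, r^3} -> 0, {s, sr^2, ...} -> 0, {sr, sr^3, ...} -> 0.
Now take the inner product of this character with each irreducible chi from the table, <chi_5*chi_2, chi> = (1/8) sum_C |C| (chi_5*chi_2)(C) conj(chi(C)):
  <chi_5*chi_2, chi_1> = (1/8)[1*(2)*conj(1) + 1*(-2)*conj(1) + 2*(0)*conj(1) + 2*(0)*conj(1) + 2*(0)*conj(1)]
      = (1/8)[(2) + (-2) + (0) + (0) + (0)] = 0/8 = 0
  <chi_5*chi_2, chi_2> = (1/8)[1*(2)*conj(1) + 1*(-2)*conj(1) + 2*(0)*conj(1) + 2*(0)*conj(-1) + 2*(0)*conj(-1)]
      = (1/8)[(2) + (-2) + (0) + (0) + (0)] = 0/8 = 0
  <chi_5*chi_2, chi_3> = (1/8)[1*(2)*conj(1) + 1*(-2)*conj(1) + 2*(0)*conj(-1) + 2*(0)*conj(1) + 2*(0)*conj(-1)]
      = (1/8)[(2) + (-2) + (0) + (0) + (0)] = 0/8 = 0
  <chi_5*chi_2, chi_4> = (1/8)[1*(2)*conj(1) + 1*(-2)*conj(1) + 2*(0)*conj(-1) + 2*(0)*conj(-1) + 2*(0)*conj(1)]
      = (1/8)[(2) + (-2) + (0) + (0) + (0)] = 0/8 = 0
  <chi_5*chi_2, chi_5> = (1/8)[1*(2)*conj(2) + 1*(-2)*conj(-2) + 2*(0)*conj(0) + 2*(0)*conj(0) + 2*(0)*conj(0)]
      = (1/8)[(4) + (4) + (0) + (0) + (0)] = 8/8 = 1
Hence the multiplicities are chi_5: 1. Dimension check: dim(chi_5)*dim(chi_2) = 2*1 = 2 and sum (mult * dim) = 1*2 = 2.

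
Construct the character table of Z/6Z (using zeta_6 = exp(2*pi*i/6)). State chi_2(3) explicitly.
Character table of Z/6Z (irreps indexed chi_0,...,chi_5 with chi_k(m) = zeta_6^(k*m), zeta_6 = exp(2*pi*i/6)):
  irrep \ class  {0} (size 1)  {1} (size 1)    {2} (size 1)    {3} (size 1)  {4} (size 1)    {5} (size 1)  
  chi_0          1             1               1               1             1               1             
  chi_1          1             exp(I*pi/3)     exp(2*I*pi/3)   -1            exp(-2*I*pi/3)  exp(-I*pi/3)  
  chi_2          1             exp(2*I*pi/3)   exp(-2*I*pi/3)  1             exp(2*I*pi/3)   exp(-2*I*pi/3)
  chi_3          1             -1              1               -1            1               -1            
  chi_4          1             exp(-2*I*pi/3)  exp(2*I*pi/3)   1             exp(-2*I*pi/3)  exp(2*I*pi/3) 
  chi_5          1             exp(-I*pi/3)    exp(-2*I*pi/3)  -1            exp(2*I*pi/3)   exp(I*pi/3)   

Spot check: chi_2(3) = zeta_6^(2*3) = zeta_6^6 = 1.

Derivation: Z/6Z is abelian, so all 6 irreducible complex representations are 1-dimensional. They are given by chi_k(m) = zeta_6^(k*m) for k = 0,...,5. Row orthogonality: sum_m chi_k(m) conj(chi_l(m)) = 6 * [k = l].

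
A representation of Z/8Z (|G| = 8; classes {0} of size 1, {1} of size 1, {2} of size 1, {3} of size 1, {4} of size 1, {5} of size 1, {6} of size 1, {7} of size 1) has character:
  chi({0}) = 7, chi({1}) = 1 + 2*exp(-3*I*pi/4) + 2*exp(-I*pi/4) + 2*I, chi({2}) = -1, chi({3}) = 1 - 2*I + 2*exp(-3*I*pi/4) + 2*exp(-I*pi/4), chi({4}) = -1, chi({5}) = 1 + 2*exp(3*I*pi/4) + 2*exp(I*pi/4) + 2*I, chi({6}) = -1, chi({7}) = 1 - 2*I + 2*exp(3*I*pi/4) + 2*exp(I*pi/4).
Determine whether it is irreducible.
Not irreducible (reducible): <chi, chi> = 13 > 1.

Working: <chi, chi> = (1/|G|) sum_C |C| * |chi(C)|^2 = (1/8)[1*|7|^2 + 1*|1 + 2*exp(-3*I*pi/4) + 2*exp(-I*pi/4) + 2*I|^2 + 1*|-1|^2 + 1*|1 - 2*I + 2*exp(-3*I*pi/4) + 2*exp(-I*pi/4)|^2 + 1*|-1|^2 + 1*|1 + 2*exp(3*I*pi/4) + 2*exp(I*pi/4) + 2*I|^2 + 1*|-1|^2 + 1*|1 - 2*I + 2*exp(3*I*pi/4) + 2*exp(I*pi/4)|^2]
  = (1/8)[(49) + (13 + 6*exp(-3*I*pi/4) - 2*exp(I*pi/4) - 2*exp(-I*pi/4) + 6*exp(3*I*pi/4)) + (1) + (13 + 6*exp(-I*pi/4) - 2*exp(3*I*pi/4) - 2*exp(-3*I*pi/4) + 6*exp(I*pi/4)) + (1) + (13 + 6*exp(-I*pi/4) - 2*exp(3*I*pi/4) - 2*exp(-3*I*pi/4) + 6*exp(I*pi/4)) + (1) + (13 + 6*exp(-3*I*pi/4) - 2*exp(I*pi/4) - 2*exp(-I*pi/4) + 6*exp(3*I*pi/4))] = 104/8 = 13.
(Exp terms are combined using exp(i*s)*conj(exp(i*t)) = exp(i*(s-t)), and sums of them are collapsed using the identity that for every m > 1 the m distinct m-th roots of unity sum to 0, e.g. 1 + exp(2*I*pi/3) + exp(-2*I*pi/3) = 0.)
A character is irreducible iff <chi, chi> = 1, so this representation is reducible.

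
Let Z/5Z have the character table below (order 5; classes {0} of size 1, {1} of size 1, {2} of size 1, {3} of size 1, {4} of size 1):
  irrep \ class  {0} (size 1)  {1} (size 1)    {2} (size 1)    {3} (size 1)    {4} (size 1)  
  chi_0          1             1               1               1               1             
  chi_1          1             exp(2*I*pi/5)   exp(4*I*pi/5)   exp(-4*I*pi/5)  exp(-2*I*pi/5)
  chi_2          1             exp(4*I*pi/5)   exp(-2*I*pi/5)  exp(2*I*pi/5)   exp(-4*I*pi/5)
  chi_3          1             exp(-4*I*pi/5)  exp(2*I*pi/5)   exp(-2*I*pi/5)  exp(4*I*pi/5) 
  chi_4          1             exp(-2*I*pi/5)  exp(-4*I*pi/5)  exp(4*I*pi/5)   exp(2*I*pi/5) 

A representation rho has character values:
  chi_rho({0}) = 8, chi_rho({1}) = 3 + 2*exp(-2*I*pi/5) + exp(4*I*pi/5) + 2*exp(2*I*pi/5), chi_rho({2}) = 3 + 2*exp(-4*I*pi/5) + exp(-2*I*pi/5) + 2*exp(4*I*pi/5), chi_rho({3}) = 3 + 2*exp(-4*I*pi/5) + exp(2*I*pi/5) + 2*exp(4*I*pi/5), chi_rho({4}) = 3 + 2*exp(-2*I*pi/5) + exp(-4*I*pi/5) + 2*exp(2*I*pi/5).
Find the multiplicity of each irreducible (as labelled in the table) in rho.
Multiplicities: chi_0: 3, chi_1: 2, chi_2: 1, chi_3: 0, chi_4: 2.

Why: Use <chi_rho, chi> = (1/|G|) sum_C |C| * chi_rho(C) * conj(chi(C)) with |G| = 5 for each irreducible chi in the table:
  <chi_rho, chi_0> = (1/5)[1*(8)*conj(1) + 1*(3 + 2*exp(-2*I*pi/5) + exp(4*I*pi/5) + 2*exp(2*I*pi/5))*conj(1) + 1*(3 + 2*exp(-4*I*pi/5) + exp(-2*I*pi/5) + 2*exp(4*I*pi/5))*conj(1) + 1*(3 + 2*exp(-4*I*pi/5) + exp(2*I*pi/5) + 2*exp(4*I*pi/5))*conj(1) + 1*(3 + 2*exp(-2*I*pi/5) + exp(-4*I*pi/5) + 2*exp(2*I*pi/5))*conj(1)]
      = (1/5)[(8) + (3 + 2*exp(-2*I*pi/5) + exp(4*I*pi/5) + 2*exp(2*I*pi/5)) + (3 + 2*exp(-4*I*pi/5) + exp(-2*I*pi/5) + 2*exp(4*I*pi/5)) + (3 + 2*exp(-4*I*pi/5) + exp(2*I*pi/5) + 2*exp(4*I*pi/5)) + (3 + 2*exp(-2*I*pi/5) + exp(-4*I*pi/5) + 2*exp(2*I*pi/5))] = 15/5 = 3
  <chi_rho, chi_1> = (1/5)[1*(8)*conj(1) + 1*(3 + 2*exp(-2*I*pi/5) + exp(4*I*pi/5) + 2*exp(2*I*pi/5))*conj(exp(2*I*pi/5)) + 1*(3 + 2*exp(-4*I*pi/5) + exp(-2*I*pi/5) + 2*exp(4*I*pi/5))*conj(exp(4*I*pi/5)) + 1*(3 + 2*exp(-4*I*pi/5) + exp(2*I*pi/5) + 2*exp(4*I*pi/5))*conj(exp(-4*I*pi/5)) + 1*(3 + 2*exp(-2*I*pi/5) + exp(-4*I*pi/5) + 2*exp(2*I*pi/5))*conj(exp(-2*I*pi/5))]
      = (1/5)[(8) + (2 + 3*exp(-2*I*pi/5) + 2*exp(-4*I*pi/5) + exp(2*I*pi/5)) + (2 + 3*exp(-4*I*pi/5) + exp(4*I*pi/5) + 2*exp(2*I*pi/5)) + (2 + 2*exp(-2*I*pi/5) + exp(-4*I*pi/5) + 3*exp(4*I*pi/5)) + (2 + exp(-2*I*pi/5) + 2*exp(4*I*pi/5) + 3*exp(2*I*pi/5))] = 10/5 = 2
  <chi_rho, chi_2> = (1/5)[1*(8)*conj(1) + 1*(3 + 2*exp(-2*I*pi/5) + exp(4*I*pi/5) + 2*exp(2*I*pi/5))*conj(exp(4*I*pi/5)) + 1*(3 + 2*exp(-4*I*pi/5) + exp(-2*I*pi/5) + 2*exp(4*I*pi/5))*conj(exp(-2*I*pi/5)) + 1*(3 + 2*exp(-4*I*pi/5) + exp(2*I*pi/5) + 2*exp(4*I*pi/5))*conj(exp(2*I*pi/5)) + 1*(3 + 2*exp(-2*I*pi/5) + exp(-4*I*pi/5) + 2*exp(2*I*pi/5))*conj(exp(-4*I*pi/5))]
      = (1/5)[(8) + (1 + 2*exp(-2*I*pi/5) + 3*exp(-4*I*pi/5) + 2*exp(4*I*pi/5)) + (1 + 2*exp(-2*I*pi/5) + 2*exp(-4*I*pi/5) + 3*exp(2*I*pi/5)) + (1 + 3*exp(-2*I*pi/5) + 2*exp(4*I*pi/5) + 2*exp(2*I*pi/5)) + (1 + 2*exp(-4*I*pi/5) + 3*exp(4*I*pi/5) + 2*exp(2*I*pi/5))] = 5/5 = 1
  <chi_rho, chi_3> = (1/5)[1*(8)*conj(1) + 1*(3 + 2*exp(-2*I*pi/5) + exp(4*I*pi/5) + 2*exp(2*I*pi/5))*conj(exp(-4*I*pi/5)) + 1*(3 + 2*exp(-4*I*pi/5) + exp(-2*I*pi/5) + 2*exp(4*I*pi/5))*conj(exp(2*I*pi/5)) + 1*(3 + 2*exp(-4*I*pi/5) + exp(2*I*pi/5) + 2*exp(4*I*pi/5))*conj(exp(-2*I*pi/5)) + 1*(3 + 2*exp(-2*I*pi/5) + exp(-4*I*pi/5) + 2*exp(2*I*pi/5))*conj(exp(4*I*pi/5))]
      = (1/5)[(8) + (2*exp(-4*I*pi/5) + exp(-2*I*pi/5) + 3*exp(4*I*pi/5) + 2*exp(2*I*pi/5)) + (3*exp(-2*I*pi/5) + exp(-4*I*pi/5) + 2*exp(4*I*pi/5) + 2*exp(2*I*pi/5)) + (2*exp(-2*I*pi/5) + 2*exp(-4*I*pi/5) + exp(4*I*pi/5) + 3*exp(2*I*pi/5)) + (2*exp(-2*I*pi/5) + 3*exp(-4*I*pi/5) + exp(2*I*pi/5) + 2*exp(4*I*pi/5))] = 0/5 = 0
  <chi_rho, chi_4> = (1/5)[1*(8)*conj(1) + 1*(3 + 2*exp(-2*I*pi/5) + exp(4*I*pi/5) + 2*exp(2*I*pi/5))*conj(exp(-2*I*pi/5)) + 1*(3 + 2*exp(-4*I*pi/5) + exp(-2*I*pi/5) + 2*exp(4*I*pi/5))*conj(exp(-4*I*pi/5)) + 1*(3 + 2*exp(-4*I*pi/5) + exp(2*I*pi/5) + 2*exp(4*I*pi/5))*conj(exp(4*I*pi/5)) + 1*(3 + 2*exp(-2*I*pi/5) + exp(-4*I*pi/5) + 2*exp(2*I*pi/5))*conj(exp(2*I*pi/5))]
      = (1/5)[(8) + (2 + exp(-4*I*pi/5) + 2*exp(4*I*pi/5) + 3*exp(2*I*pi/5)) + (2 + 2*exp(-2*I*pi/5) + exp(2*I*pi/5) + 3*exp(4*I*pi/5)) + (2 + 3*exp(-4*I*pi/5) + exp(-2*I*pi/5) + 2*exp(2*I*pi/5)) + (2 + 3*exp(-2*I*pi/5) + 2*exp(-4*I*pi/5) + exp(4*I*pi/5))] = 10/5 = 2
(Exp terms are combined using exp(i*s)*conj(exp(i*t)) = exp(i*(s-t)), and sums of them are collapsed using the identity that for every m > 1 the m distinct m-th roots of unity sum to 0, e.g. 1 + exp(2*I*pi/3) + exp(-2*I*pi/3) = 0.)
Dimension check: dim(rho) = sum (mult * dim) = 3*1 + 2*1 + 1*1 + 0*1 + 2*1 = 8 = chi_rho(e) = 8.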